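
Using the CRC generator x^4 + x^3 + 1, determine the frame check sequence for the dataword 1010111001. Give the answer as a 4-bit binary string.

1110

Append 4 zeros: 10101110010000. Divide by 11001 (XOR where the leading bit is 1):
  pos 0: 10101 XOR 11001 = 01100
  pos 1: 11001 XOR 11001 = 00000
  pos 6: 10010 XOR 11001 = 01011
  pos 7: 10110 XOR 11001 = 01111
  pos 8: 11110 XOR 11001 = 00111
Remainder (last 4 bits) = 1110. This is the CRC / FCS.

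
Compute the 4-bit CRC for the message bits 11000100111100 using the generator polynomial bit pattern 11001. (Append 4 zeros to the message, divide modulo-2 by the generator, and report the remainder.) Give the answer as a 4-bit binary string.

Append 4 zeros: 110001001111000000. Divide by 11001 (XOR where the leading bit is 1):
  pos 0: 11000 XOR 11001 = 00001
  pos 4: 11001 XOR 11001 = 00000
  pos 9: 11100 XOR 11001 = 00101
  pos 11: 10100 XOR 11001 = 01101
  pos 12: 11010 XOR 11001 = 00011
Remainder (last 4 bits) = 0110. This is the CRC / FCS.

0110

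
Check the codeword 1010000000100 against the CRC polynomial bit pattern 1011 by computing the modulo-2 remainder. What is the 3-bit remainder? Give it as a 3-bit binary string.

Modulo-2 division of 1010000000100 by 1011:
  pos 0: 1010 XOR 1011 = 0001
  pos 3: 1000 XOR 1011 = 0011
  pos 5: 1100 XOR 1011 = 0111
  pos 6: 1110 XOR 1011 = 0101
  pos 7: 1011 XOR 1011 = 0000
Remainder = 000 (zero — the frame passes the CRC check).

000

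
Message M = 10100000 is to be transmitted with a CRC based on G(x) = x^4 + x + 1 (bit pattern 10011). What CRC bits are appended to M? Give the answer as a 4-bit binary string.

0100

Append 4 zeros: 101000000000. Divide by 10011 (XOR where the leading bit is 1):
  pos 0: 10100 XOR 10011 = 00111
  pos 2: 11100 XOR 10011 = 01111
  pos 3: 11110 XOR 10011 = 01101
  pos 4: 11010 XOR 10011 = 01001
  pos 5: 10010 XOR 10011 = 00001
Remainder (last 4 bits) = 0100. This is the CRC / FCS.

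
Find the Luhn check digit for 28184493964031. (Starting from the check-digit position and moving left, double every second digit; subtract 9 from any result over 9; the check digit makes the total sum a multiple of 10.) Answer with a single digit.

5

Partial digits right→left: 1 3 0 4 6 9 3 9 4 4 8 1 8 2
Double every second digit counting from the check-digit position (so the 1st, 3rd, 5th, ... of the partial from the right).
  doubled (with −9 where >9): 2 0 3 6 8 7 7 → sum 33
  kept as-is: 3 4 9 9 4 1 2 → sum 32
Total = 33 + 32 = 65.
Check digit = (10 − (65 mod 10)) mod 10 = 5.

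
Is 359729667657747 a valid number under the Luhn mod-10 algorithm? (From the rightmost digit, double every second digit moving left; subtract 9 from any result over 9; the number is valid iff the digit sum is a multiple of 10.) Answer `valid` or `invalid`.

From the right, keep odd positions and double even positions (subtract 9 from any doubled value over 9):
  doubled (positions 2,4,...): 8 5 3 3 9 5 1 → sum 34
  kept (positions 1,3,...): 7 7 5 7 6 2 9 3 → sum 46
Total = 80.
80 mod 10 = 0, so the number is valid.

valid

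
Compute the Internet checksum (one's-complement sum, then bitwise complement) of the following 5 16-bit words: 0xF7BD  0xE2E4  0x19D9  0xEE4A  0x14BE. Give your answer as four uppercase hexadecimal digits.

087B

One's-complement addition (fold any carry out of bit 15 back into bit 0):
  0xF7BD + 0xE2E4 = 0x1DAA1 → wrap carry → 0xDAA2
  0xDAA2 + 0x19D9 = 0x0F47B
  0xF47B + 0xEE4A = 0x1E2C5 → wrap carry → 0xE2C6
  0xE2C6 + 0x14BE = 0x0F784
One's-complement sum = 0xF784.
Checksum = ~0xF784 & 0xFFFF = 0x087B.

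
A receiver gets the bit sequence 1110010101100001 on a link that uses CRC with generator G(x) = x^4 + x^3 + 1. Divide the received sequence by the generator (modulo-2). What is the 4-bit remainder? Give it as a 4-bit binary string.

Modulo-2 division of 1110010101100001 by 11001:
  pos 0: 11100 XOR 11001 = 00101
  pos 2: 10110 XOR 11001 = 01111
  pos 3: 11111 XOR 11001 = 00110
  pos 5: 11001 XOR 11001 = 00000
  pos 10: 10000 XOR 11001 = 01001
  pos 11: 10011 XOR 11001 = 01010
Remainder = 1010 (nonzero — an error is detected).

1010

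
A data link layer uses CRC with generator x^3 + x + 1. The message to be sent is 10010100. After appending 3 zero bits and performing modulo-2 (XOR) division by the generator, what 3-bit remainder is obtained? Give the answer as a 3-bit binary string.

Append 3 zeros: 10010100000. Divide by 1011 (XOR where the leading bit is 1):
  pos 0: 1001 XOR 1011 = 0010
  pos 2: 1001 XOR 1011 = 0010
  pos 4: 1000 XOR 1011 = 0011
  pos 6: 1100 XOR 1011 = 0111
  pos 7: 1110 XOR 1011 = 0101
Remainder (last 3 bits) = 101. This is the CRC / FCS.

101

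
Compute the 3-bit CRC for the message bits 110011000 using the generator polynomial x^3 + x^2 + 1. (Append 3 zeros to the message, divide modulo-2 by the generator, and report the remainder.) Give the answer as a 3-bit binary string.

101

Append 3 zeros: 110011000000. Divide by 1101 (XOR where the leading bit is 1):
  pos 0: 1100 XOR 1101 = 0001
  pos 3: 1110 XOR 1101 = 0011
  pos 5: 1100 XOR 1101 = 0001
  pos 8: 1000 XOR 1101 = 0101
Remainder (last 3 bits) = 101. This is the CRC / FCS.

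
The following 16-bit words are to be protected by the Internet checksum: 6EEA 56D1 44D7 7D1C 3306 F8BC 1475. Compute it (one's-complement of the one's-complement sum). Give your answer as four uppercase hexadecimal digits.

3818

One's-complement addition (fold any carry out of bit 15 back into bit 0):
  0x6EEA + 0x56D1 = 0x0C5BB
  0xC5BB + 0x44D7 = 0x10A92 → wrap carry → 0x0A93
  0x0A93 + 0x7D1C = 0x087AF
  0x87AF + 0x3306 = 0x0BAB5
  0xBAB5 + 0xF8BC = 0x1B371 → wrap carry → 0xB372
  0xB372 + 0x1475 = 0x0C7E7
One's-complement sum = 0xC7E7.
Checksum = ~0xC7E7 & 0xFFFF = 0x3818.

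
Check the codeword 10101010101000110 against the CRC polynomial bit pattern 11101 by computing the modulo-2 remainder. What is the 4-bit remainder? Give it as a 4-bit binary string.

0000

Modulo-2 division of 10101010101000110 by 11101:
  pos 0: 10101 XOR 11101 = 01000
  pos 1: 10000 XOR 11101 = 01101
  pos 2: 11011 XOR 11101 = 00110
  pos 4: 11001 XOR 11101 = 00100
  pos 6: 10001 XOR 11101 = 01100
  pos 7: 11000 XOR 11101 = 00101
  pos 9: 10100 XOR 11101 = 01001
  pos 10: 10011 XOR 11101 = 01110
  pos 11: 11101 XOR 11101 = 00000
Remainder = 0000 (zero — the frame passes the CRC check).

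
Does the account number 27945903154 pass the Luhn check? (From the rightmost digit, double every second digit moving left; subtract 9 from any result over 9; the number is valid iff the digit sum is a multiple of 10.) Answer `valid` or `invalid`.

valid

From the right, keep odd positions and double even positions (subtract 9 from any doubled value over 9):
  doubled (positions 2,4,...): 1 6 9 8 5 → sum 29
  kept (positions 1,3,...): 4 1 0 5 9 2 → sum 21
Total = 50.
50 mod 10 = 0, so the number is valid.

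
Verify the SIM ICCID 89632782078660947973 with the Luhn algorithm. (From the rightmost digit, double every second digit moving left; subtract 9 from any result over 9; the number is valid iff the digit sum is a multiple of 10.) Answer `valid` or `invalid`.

valid

From the right, keep odd positions and double even positions (subtract 9 from any doubled value over 9):
  doubled (positions 2,4,...): 5 5 9 3 7 0 7 4 3 7 → sum 50
  kept (positions 1,3,...): 3 9 4 0 6 7 2 7 3 9 → sum 50
Total = 100.
100 mod 10 = 0, so the number is valid.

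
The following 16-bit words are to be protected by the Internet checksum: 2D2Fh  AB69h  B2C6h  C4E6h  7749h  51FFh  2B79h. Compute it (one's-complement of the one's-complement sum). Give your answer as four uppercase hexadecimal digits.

One's-complement addition (fold any carry out of bit 15 back into bit 0):
  0x2D2F + 0xAB69 = 0x0D898
  0xD898 + 0xB2C6 = 0x18B5E → wrap carry → 0x8B5F
  0x8B5F + 0xC4E6 = 0x15045 → wrap carry → 0x5046
  0x5046 + 0x7749 = 0x0C78F
  0xC78F + 0x51FF = 0x1198E → wrap carry → 0x198F
  0x198F + 0x2B79 = 0x04508
One's-complement sum = 0x4508.
Checksum = ~0x4508 & 0xFFFF = 0xBAF7.

BAF7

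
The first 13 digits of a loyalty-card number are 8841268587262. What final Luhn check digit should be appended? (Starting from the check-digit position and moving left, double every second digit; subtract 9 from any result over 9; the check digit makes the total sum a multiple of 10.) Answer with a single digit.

6

Partial digits right→left: 2 6 2 7 8 5 8 6 2 1 4 8 8
Double every second digit counting from the check-digit position (so the 1st, 3rd, 5th, ... of the partial from the right).
  doubled (with −9 where >9): 4 4 7 7 4 8 7 → sum 41
  kept as-is: 6 7 5 6 1 8 → sum 33
Total = 41 + 33 = 74.
Check digit = (10 − (74 mod 10)) mod 10 = 6.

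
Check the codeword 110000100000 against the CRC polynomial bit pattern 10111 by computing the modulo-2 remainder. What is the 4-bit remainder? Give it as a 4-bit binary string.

Modulo-2 division of 110000100000 by 10111:
  pos 0: 11000 XOR 10111 = 01111
  pos 1: 11110 XOR 10111 = 01001
  pos 2: 10011 XOR 10111 = 00100
  pos 4: 10000 XOR 10111 = 00111
  pos 6: 11100 XOR 10111 = 01011
  pos 7: 10110 XOR 10111 = 00001
Remainder = 0001 (nonzero — an error is detected).

0001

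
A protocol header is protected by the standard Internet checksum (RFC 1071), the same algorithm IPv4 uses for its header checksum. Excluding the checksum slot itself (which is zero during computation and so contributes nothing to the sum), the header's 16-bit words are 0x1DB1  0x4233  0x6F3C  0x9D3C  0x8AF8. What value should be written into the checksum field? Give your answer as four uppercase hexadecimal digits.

One's-complement addition (fold any carry out of bit 15 back into bit 0):
  0x1DB1 + 0x4233 = 0x05FE4
  0x5FE4 + 0x6F3C = 0x0CF20
  0xCF20 + 0x9D3C = 0x16C5C → wrap carry → 0x6C5D
  0x6C5D + 0x8AF8 = 0x0F755
One's-complement sum = 0xF755.
Checksum = ~0xF755 & 0xFFFF = 0x08AA.

08AA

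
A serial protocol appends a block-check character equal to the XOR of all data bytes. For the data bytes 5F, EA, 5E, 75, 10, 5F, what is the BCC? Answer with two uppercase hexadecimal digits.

XOR the bytes together:
  start with 0x5F
  0x5F ⊕ 0xEA = 0xB5
  0xB5 ⊕ 0x5E = 0xEB
  0xEB ⊕ 0x75 = 0x9E
  0x9E ⊕ 0x10 = 0x8E
  0x8E ⊕ 0x5F = 0xD1

D1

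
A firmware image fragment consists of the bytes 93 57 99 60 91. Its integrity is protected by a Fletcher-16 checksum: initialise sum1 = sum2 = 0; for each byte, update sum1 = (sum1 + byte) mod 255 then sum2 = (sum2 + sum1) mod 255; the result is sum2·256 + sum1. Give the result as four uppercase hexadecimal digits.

B591

Running sums (mod 255):
  after byte 0 (93): sum1=93, sum2=93
  after byte 1 (57): sum1=150, sum2=243
  after byte 2 (99): sum1=249, sum2=237
  after byte 3 (60): sum1=54, sum2=36
  after byte 4 (91): sum1=145, sum2=181
Checksum = sum2·256 + sum1 = 181·256 + 145 = 46481 = 0xB591.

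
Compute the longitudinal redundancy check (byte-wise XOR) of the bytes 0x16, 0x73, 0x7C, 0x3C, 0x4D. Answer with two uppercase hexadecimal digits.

XOR the bytes together:
  start with 0x16
  0x16 ⊕ 0x73 = 0x65
  0x65 ⊕ 0x7C = 0x19
  0x19 ⊕ 0x3C = 0x25
  0x25 ⊕ 0x4D = 0x68

68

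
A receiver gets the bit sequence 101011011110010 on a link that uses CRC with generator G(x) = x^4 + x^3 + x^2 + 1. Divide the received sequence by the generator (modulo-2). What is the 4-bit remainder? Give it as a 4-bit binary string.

1101

Modulo-2 division of 101011011110010 by 11101:
  pos 0: 10101 XOR 11101 = 01000
  pos 1: 10001 XOR 11101 = 01100
  pos 2: 11000 XOR 11101 = 00101
  pos 4: 10111 XOR 11101 = 01010
  pos 5: 10101 XOR 11101 = 01000
  pos 6: 10001 XOR 11101 = 01100
  pos 7: 11000 XOR 11101 = 00101
  pos 9: 10101 XOR 11101 = 01000
  pos 10: 10000 XOR 11101 = 01101
Remainder = 1101 (nonzero — an error is detected).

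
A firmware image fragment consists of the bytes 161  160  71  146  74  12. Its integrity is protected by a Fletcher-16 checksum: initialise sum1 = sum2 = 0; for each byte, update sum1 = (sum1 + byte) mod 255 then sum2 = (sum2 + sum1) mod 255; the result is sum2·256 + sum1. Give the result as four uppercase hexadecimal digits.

6272

Running sums (mod 255):
  after byte 0 (161): sum1=161, sum2=161
  after byte 1 (160): sum1=66, sum2=227
  after byte 2 (71): sum1=137, sum2=109
  after byte 3 (146): sum1=28, sum2=137
  after byte 4 (74): sum1=102, sum2=239
  after byte 5 (12): sum1=114, sum2=98
Checksum = sum2·256 + sum1 = 98·256 + 114 = 25202 = 0x6272.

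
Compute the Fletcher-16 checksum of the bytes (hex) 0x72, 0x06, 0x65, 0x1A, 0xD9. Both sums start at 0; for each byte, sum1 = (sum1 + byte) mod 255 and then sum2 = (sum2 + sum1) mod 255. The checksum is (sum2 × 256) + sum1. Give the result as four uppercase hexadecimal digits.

92D1

Running sums (mod 255):
  after byte 0 (0x72): sum1=114, sum2=114
  after byte 1 (0x06): sum1=120, sum2=234
  after byte 2 (0x65): sum1=221, sum2=200
  after byte 3 (0x1A): sum1=247, sum2=192
  after byte 4 (0xD9): sum1=209, sum2=146
Checksum = sum2·256 + sum1 = 146·256 + 209 = 37585 = 0x92D1.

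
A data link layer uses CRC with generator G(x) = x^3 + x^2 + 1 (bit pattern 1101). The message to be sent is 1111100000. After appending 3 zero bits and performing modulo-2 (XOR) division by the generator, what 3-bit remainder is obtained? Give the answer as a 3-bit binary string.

111

Append 3 zeros: 1111100000000. Divide by 1101 (XOR where the leading bit is 1):
  pos 0: 1111 XOR 1101 = 0010
  pos 2: 1010 XOR 1101 = 0111
  pos 3: 1110 XOR 1101 = 0011
  pos 5: 1100 XOR 1101 = 0001
  pos 8: 1000 XOR 1101 = 0101
  pos 9: 1010 XOR 1101 = 0111
Remainder (last 3 bits) = 111. This is the CRC / FCS.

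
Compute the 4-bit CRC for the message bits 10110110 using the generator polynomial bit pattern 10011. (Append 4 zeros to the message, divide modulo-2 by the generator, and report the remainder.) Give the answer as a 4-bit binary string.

Append 4 zeros: 101101100000. Divide by 10011 (XOR where the leading bit is 1):
  pos 0: 10110 XOR 10011 = 00101
  pos 2: 10111 XOR 10011 = 00100
  pos 4: 10000 XOR 10011 = 00011
  pos 7: 11000 XOR 10011 = 01011
Remainder (last 4 bits) = 1011. This is the CRC / FCS.

1011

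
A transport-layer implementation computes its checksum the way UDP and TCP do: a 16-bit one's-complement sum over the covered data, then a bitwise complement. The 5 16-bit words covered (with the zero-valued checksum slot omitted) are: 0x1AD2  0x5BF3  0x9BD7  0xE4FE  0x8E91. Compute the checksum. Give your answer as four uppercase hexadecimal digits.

One's-complement addition (fold any carry out of bit 15 back into bit 0):
  0x1AD2 + 0x5BF3 = 0x076C5
  0x76C5 + 0x9BD7 = 0x1129C → wrap carry → 0x129D
  0x129D + 0xE4FE = 0x0F79B
  0xF79B + 0x8E91 = 0x1862C → wrap carry → 0x862D
One's-complement sum = 0x862D.
Checksum = ~0x862D & 0xFFFF = 0x79D2.

79D2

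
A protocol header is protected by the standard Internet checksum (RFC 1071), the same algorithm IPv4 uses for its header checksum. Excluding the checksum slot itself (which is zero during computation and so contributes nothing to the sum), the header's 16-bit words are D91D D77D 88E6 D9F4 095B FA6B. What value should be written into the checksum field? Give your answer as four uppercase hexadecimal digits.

E8C1

One's-complement addition (fold any carry out of bit 15 back into bit 0):
  0xD91D + 0xD77D = 0x1B09A → wrap carry → 0xB09B
  0xB09B + 0x88E6 = 0x13981 → wrap carry → 0x3982
  0x3982 + 0xD9F4 = 0x11376 → wrap carry → 0x1377
  0x1377 + 0x095B = 0x01CD2
  0x1CD2 + 0xFA6B = 0x1173D → wrap carry → 0x173E
One's-complement sum = 0x173E.
Checksum = ~0x173E & 0xFFFF = 0xE8C1.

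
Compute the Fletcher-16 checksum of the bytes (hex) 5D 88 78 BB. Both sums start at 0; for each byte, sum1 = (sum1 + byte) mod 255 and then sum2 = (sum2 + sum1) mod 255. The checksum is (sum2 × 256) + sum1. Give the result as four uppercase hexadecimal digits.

BB1A

Running sums (mod 255):
  after byte 0 (5D): sum1=93, sum2=93
  after byte 1 (88): sum1=229, sum2=67
  after byte 2 (78): sum1=94, sum2=161
  after byte 3 (BB): sum1=26, sum2=187
Checksum = sum2·256 + sum1 = 187·256 + 26 = 47898 = 0xBB1A.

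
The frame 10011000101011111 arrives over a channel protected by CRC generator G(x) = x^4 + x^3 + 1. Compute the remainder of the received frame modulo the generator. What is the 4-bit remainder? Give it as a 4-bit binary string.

0000

Modulo-2 division of 10011000101011111 by 11001:
  pos 0: 10011 XOR 11001 = 01010
  pos 1: 10100 XOR 11001 = 01101
  pos 2: 11010 XOR 11001 = 00011
  pos 5: 11010 XOR 11001 = 00011
  pos 8: 11101 XOR 11001 = 00100
  pos 10: 10011 XOR 11001 = 01010
  pos 11: 10101 XOR 11001 = 01100
  pos 12: 11001 XOR 11001 = 00000
Remainder = 0000 (zero — the frame passes the CRC check).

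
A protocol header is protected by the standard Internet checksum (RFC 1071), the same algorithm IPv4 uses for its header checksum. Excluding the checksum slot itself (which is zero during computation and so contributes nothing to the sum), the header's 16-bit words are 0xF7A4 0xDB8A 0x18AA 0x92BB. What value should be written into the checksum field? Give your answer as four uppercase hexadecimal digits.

816A

One's-complement addition (fold any carry out of bit 15 back into bit 0):
  0xF7A4 + 0xDB8A = 0x1D32E → wrap carry → 0xD32F
  0xD32F + 0x18AA = 0x0EBD9
  0xEBD9 + 0x92BB = 0x17E94 → wrap carry → 0x7E95
One's-complement sum = 0x7E95.
Checksum = ~0x7E95 & 0xFFFF = 0x816A.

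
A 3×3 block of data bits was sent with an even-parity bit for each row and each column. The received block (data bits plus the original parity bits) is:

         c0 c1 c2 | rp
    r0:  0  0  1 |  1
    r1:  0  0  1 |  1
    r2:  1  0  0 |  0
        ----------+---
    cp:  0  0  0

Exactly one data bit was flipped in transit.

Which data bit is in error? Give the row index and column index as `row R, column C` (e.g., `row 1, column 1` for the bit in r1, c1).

Recompute each row's even parity and compare to rp:
  r0: data parity 1, sent rp 1 → ok
  r1: data parity 1, sent rp 1 → ok
  r2: data parity 1, sent rp 0 → mismatch
Recompute each column's even parity and compare to cp:
  c0: data parity 1, sent cp 0 → mismatch
  c1: data parity 0, sent cp 0 → ok
  c2: data parity 0, sent cp 0 → ok
Exactly one row (r2) and one column (c0) fail → the flipped bit is at their intersection.

row 2, column 0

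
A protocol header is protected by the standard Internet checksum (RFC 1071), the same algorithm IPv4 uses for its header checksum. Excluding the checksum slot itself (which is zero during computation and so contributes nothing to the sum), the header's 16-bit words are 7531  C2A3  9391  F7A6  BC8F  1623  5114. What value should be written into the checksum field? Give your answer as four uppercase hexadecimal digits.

192B

One's-complement addition (fold any carry out of bit 15 back into bit 0):
  0x7531 + 0xC2A3 = 0x137D4 → wrap carry → 0x37D5
  0x37D5 + 0x9391 = 0x0CB66
  0xCB66 + 0xF7A6 = 0x1C30C → wrap carry → 0xC30D
  0xC30D + 0xBC8F = 0x17F9C → wrap carry → 0x7F9D
  0x7F9D + 0x1623 = 0x095C0
  0x95C0 + 0x5114 = 0x0E6D4
One's-complement sum = 0xE6D4.
Checksum = ~0xE6D4 & 0xFFFF = 0x192B.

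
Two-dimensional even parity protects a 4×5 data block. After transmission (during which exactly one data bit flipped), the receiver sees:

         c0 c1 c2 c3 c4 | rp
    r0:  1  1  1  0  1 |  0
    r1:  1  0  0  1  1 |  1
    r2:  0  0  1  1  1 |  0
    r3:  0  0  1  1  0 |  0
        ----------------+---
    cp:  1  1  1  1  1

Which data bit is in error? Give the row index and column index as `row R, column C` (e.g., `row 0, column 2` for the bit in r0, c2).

Recompute each row's even parity and compare to rp:
  r0: data parity 0, sent rp 0 → ok
  r1: data parity 1, sent rp 1 → ok
  r2: data parity 1, sent rp 0 → mismatch
  r3: data parity 0, sent rp 0 → ok
Recompute each column's even parity and compare to cp:
  c0: data parity 0, sent cp 1 → mismatch
  c1: data parity 1, sent cp 1 → ok
  c2: data parity 1, sent cp 1 → ok
  c3: data parity 1, sent cp 1 → ok
  c4: data parity 1, sent cp 1 → ok
Exactly one row (r2) and one column (c0) fail → the flipped bit is at their intersection.

row 2, column 0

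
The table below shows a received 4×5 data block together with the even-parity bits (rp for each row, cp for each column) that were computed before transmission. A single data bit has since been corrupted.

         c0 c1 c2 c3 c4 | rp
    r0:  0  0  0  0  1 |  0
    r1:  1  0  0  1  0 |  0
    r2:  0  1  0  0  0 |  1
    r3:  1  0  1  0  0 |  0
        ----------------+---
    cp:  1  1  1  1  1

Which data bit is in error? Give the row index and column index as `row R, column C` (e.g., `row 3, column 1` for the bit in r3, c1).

row 0, column 0

Recompute each row's even parity and compare to rp:
  r0: data parity 1, sent rp 0 → mismatch
  r1: data parity 0, sent rp 0 → ok
  r2: data parity 1, sent rp 1 → ok
  r3: data parity 0, sent rp 0 → ok
Recompute each column's even parity and compare to cp:
  c0: data parity 0, sent cp 1 → mismatch
  c1: data parity 1, sent cp 1 → ok
  c2: data parity 1, sent cp 1 → ok
  c3: data parity 1, sent cp 1 → ok
  c4: data parity 1, sent cp 1 → ok
Exactly one row (r0) and one column (c0) fail → the flipped bit is at their intersection.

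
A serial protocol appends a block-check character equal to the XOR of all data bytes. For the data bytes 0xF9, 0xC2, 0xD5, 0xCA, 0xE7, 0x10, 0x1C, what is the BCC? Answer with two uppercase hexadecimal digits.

CF

XOR the bytes together:
  start with 0xF9
  0xF9 ⊕ 0xC2 = 0x3B
  0x3B ⊕ 0xD5 = 0xEE
  0xEE ⊕ 0xCA = 0x24
  0x24 ⊕ 0xE7 = 0xC3
  0xC3 ⊕ 0x10 = 0xD3
  0xD3 ⊕ 0x1C = 0xCF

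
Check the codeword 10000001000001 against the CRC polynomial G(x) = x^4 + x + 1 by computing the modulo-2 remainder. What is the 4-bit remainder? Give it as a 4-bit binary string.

Modulo-2 division of 10000001000001 by 10011:
  pos 0: 10000 XOR 10011 = 00011
  pos 3: 11001 XOR 10011 = 01010
  pos 4: 10100 XOR 10011 = 00111
  pos 6: 11100 XOR 10011 = 01111
  pos 7: 11110 XOR 10011 = 01101
  pos 8: 11010 XOR 10011 = 01001
  pos 9: 10011 XOR 10011 = 00000
Remainder = 0000 (zero — the frame passes the CRC check).

0000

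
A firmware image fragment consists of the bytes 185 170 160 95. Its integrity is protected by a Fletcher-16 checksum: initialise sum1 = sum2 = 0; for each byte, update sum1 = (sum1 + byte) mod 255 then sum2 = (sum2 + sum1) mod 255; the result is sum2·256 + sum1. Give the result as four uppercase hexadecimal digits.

Running sums (mod 255):
  after byte 0 (185): sum1=185, sum2=185
  after byte 1 (170): sum1=100, sum2=30
  after byte 2 (160): sum1=5, sum2=35
  after byte 3 (95): sum1=100, sum2=135
Checksum = sum2·256 + sum1 = 135·256 + 100 = 34660 = 0x8764.

8764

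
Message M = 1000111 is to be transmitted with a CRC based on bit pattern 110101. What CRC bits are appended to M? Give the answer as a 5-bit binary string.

01111

Append 5 zeros: 100011100000. Divide by 110101 (XOR where the leading bit is 1):
  pos 0: 100011 XOR 110101 = 010110
  pos 1: 101101 XOR 110101 = 011000
  pos 2: 110000 XOR 110101 = 000101
  pos 5: 101000 XOR 110101 = 011101
  pos 6: 111010 XOR 110101 = 001111
Remainder (last 5 bits) = 01111. This is the CRC / FCS.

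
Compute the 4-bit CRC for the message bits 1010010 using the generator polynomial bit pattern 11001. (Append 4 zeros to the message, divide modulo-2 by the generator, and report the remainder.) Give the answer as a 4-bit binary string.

Append 4 zeros: 10100100000. Divide by 11001 (XOR where the leading bit is 1):
  pos 0: 10100 XOR 11001 = 01101
  pos 1: 11011 XOR 11001 = 00010
  pos 4: 10000 XOR 11001 = 01001
  pos 5: 10010 XOR 11001 = 01011
  pos 6: 10110 XOR 11001 = 01111
Remainder (last 4 bits) = 1111. This is the CRC / FCS.

1111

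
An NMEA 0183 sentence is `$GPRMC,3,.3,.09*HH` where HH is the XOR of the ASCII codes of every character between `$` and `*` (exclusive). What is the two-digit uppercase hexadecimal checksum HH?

XOR the ASCII codes of the payload characters:
  'G' = 0x47 → acc = 0x47
  'P' = 0x50 → acc = 0x17
  'R' = 0x52 → acc = 0x45
  'M' = 0x4D → acc = 0x08
  'C' = 0x43 → acc = 0x4B
  ',' = 0x2C → acc = 0x67
  '3' = 0x33 → acc = 0x54
  ',' = 0x2C → acc = 0x78
  '.' = 0x2E → acc = 0x56
  '3' = 0x33 → acc = 0x65
  ',' = 0x2C → acc = 0x49
  '.' = 0x2E → acc = 0x67
  '0' = 0x30 → acc = 0x57
  '9' = 0x39 → acc = 0x6E
Checksum = 0x6E.

6E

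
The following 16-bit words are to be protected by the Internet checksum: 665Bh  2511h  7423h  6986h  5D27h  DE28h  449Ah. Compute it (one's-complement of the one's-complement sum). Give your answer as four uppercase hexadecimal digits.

One's-complement addition (fold any carry out of bit 15 back into bit 0):
  0x665B + 0x2511 = 0x08B6C
  0x8B6C + 0x7423 = 0x0FF8F
  0xFF8F + 0x6986 = 0x16915 → wrap carry → 0x6916
  0x6916 + 0x5D27 = 0x0C63D
  0xC63D + 0xDE28 = 0x1A465 → wrap carry → 0xA466
  0xA466 + 0x449A = 0x0E900
One's-complement sum = 0xE900.
Checksum = ~0xE900 & 0xFFFF = 0x16FF.

16FF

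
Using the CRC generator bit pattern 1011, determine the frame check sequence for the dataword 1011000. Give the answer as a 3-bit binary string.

Append 3 zeros: 1011000000. Divide by 1011 (XOR where the leading bit is 1):
  pos 0: 1011 XOR 1011 = 0000
Remainder (last 3 bits) = 000. This is the CRC / FCS.

000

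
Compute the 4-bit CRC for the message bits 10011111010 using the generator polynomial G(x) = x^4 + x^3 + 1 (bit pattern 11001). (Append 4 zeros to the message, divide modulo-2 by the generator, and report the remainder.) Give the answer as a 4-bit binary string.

1100

Append 4 zeros: 100111110100000. Divide by 11001 (XOR where the leading bit is 1):
  pos 0: 10011 XOR 11001 = 01010
  pos 1: 10101 XOR 11001 = 01100
  pos 2: 11001 XOR 11001 = 00000
  pos 7: 10100 XOR 11001 = 01101
  pos 8: 11010 XOR 11001 = 00011
Remainder (last 4 bits) = 1100. This is the CRC / FCS.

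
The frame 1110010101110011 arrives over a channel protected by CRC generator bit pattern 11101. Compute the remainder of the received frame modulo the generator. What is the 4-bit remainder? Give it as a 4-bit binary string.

0000

Modulo-2 division of 1110010101110011 by 11101:
  pos 0: 11100 XOR 11101 = 00001
  pos 4: 11010 XOR 11101 = 00111
  pos 6: 11111 XOR 11101 = 00010
  pos 9: 10100 XOR 11101 = 01001
  pos 10: 10011 XOR 11101 = 01110
  pos 11: 11101 XOR 11101 = 00000
Remainder = 0000 (zero — the frame passes the CRC check).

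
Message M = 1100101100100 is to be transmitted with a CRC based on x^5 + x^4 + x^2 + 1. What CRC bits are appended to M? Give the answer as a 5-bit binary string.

Append 5 zeros: 110010110010000000. Divide by 110101 (XOR where the leading bit is 1):
  pos 0: 110010 XOR 110101 = 000111
  pos 3: 111110 XOR 110101 = 001011
  pos 5: 101101 XOR 110101 = 011000
  pos 6: 110000 XOR 110101 = 000101
  pos 9: 101000 XOR 110101 = 011101
  pos 10: 111010 XOR 110101 = 001111
  pos 12: 111100 XOR 110101 = 001001
Remainder (last 5 bits) = 01001. This is the CRC / FCS.

01001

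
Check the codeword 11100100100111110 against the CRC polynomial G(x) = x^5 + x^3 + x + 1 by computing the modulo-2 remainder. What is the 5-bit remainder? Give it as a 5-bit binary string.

00000

Modulo-2 division of 11100100100111110 by 101011:
  pos 0: 111001 XOR 101011 = 010010
  pos 1: 100100 XOR 101011 = 001111
  pos 3: 111101 XOR 101011 = 010110
  pos 4: 101100 XOR 101011 = 000111
  pos 7: 111011 XOR 101011 = 010000
  pos 8: 100001 XOR 101011 = 001010
  pos 10: 101011 XOR 101011 = 000000
Remainder = 00000 (zero — the frame passes the CRC check).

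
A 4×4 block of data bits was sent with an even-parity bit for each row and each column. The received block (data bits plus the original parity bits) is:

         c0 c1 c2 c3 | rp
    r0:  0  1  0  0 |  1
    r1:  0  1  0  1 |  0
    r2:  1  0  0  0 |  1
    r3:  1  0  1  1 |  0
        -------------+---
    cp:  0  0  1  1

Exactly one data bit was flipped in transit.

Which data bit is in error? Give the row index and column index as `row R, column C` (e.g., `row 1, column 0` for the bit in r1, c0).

row 3, column 3

Recompute each row's even parity and compare to rp:
  r0: data parity 1, sent rp 1 → ok
  r1: data parity 0, sent rp 0 → ok
  r2: data parity 1, sent rp 1 → ok
  r3: data parity 1, sent rp 0 → mismatch
Recompute each column's even parity and compare to cp:
  c0: data parity 0, sent cp 0 → ok
  c1: data parity 0, sent cp 0 → ok
  c2: data parity 1, sent cp 1 → ok
  c3: data parity 0, sent cp 1 → mismatch
Exactly one row (r3) and one column (c3) fail → the flipped bit is at their intersection.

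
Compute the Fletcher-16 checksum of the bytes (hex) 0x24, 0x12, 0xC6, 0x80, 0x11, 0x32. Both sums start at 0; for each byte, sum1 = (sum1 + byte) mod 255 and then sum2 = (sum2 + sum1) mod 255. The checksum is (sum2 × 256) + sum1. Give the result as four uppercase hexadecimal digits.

24C0

Running sums (mod 255):
  after byte 0 (0x24): sum1=36, sum2=36
  after byte 1 (0x12): sum1=54, sum2=90
  after byte 2 (0xC6): sum1=252, sum2=87
  after byte 3 (0x80): sum1=125, sum2=212
  after byte 4 (0x11): sum1=142, sum2=99
  after byte 5 (0x32): sum1=192, sum2=36
Checksum = sum2·256 + sum1 = 36·256 + 192 = 9408 = 0x24C0.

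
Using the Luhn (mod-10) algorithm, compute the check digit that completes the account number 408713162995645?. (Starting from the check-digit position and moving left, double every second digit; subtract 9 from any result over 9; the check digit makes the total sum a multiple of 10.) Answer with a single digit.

0

Partial digits right→left: 5 4 6 5 9 9 2 6 1 3 1 7 8 0 4
Double every second digit counting from the check-digit position (so the 1st, 3rd, 5th, ... of the partial from the right).
  doubled (with −9 where >9): 1 3 9 4 2 2 7 8 → sum 36
  kept as-is: 4 5 9 6 3 7 0 → sum 34
Total = 36 + 34 = 70.
Check digit = (10 − (70 mod 10)) mod 10 = 0.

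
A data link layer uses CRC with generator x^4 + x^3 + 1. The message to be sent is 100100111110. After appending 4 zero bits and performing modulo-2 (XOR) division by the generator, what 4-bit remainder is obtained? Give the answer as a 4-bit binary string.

1010

Append 4 zeros: 1001001111100000. Divide by 11001 (XOR where the leading bit is 1):
  pos 0: 10010 XOR 11001 = 01011
  pos 1: 10110 XOR 11001 = 01111
  pos 2: 11111 XOR 11001 = 00110
  pos 4: 11011 XOR 11001 = 00010
  pos 7: 10110 XOR 11001 = 01111
  pos 8: 11110 XOR 11001 = 00111
  pos 10: 11100 XOR 11001 = 00101
Remainder (last 4 bits) = 1010. This is the CRC / FCS.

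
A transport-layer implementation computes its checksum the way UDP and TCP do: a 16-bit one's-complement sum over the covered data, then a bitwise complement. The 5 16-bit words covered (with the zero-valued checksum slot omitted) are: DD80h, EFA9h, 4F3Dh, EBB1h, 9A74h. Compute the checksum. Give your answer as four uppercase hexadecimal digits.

One's-complement addition (fold any carry out of bit 15 back into bit 0):
  0xDD80 + 0xEFA9 = 0x1CD29 → wrap carry → 0xCD2A
  0xCD2A + 0x4F3D = 0x11C67 → wrap carry → 0x1C68
  0x1C68 + 0xEBB1 = 0x10819 → wrap carry → 0x081A
  0x081A + 0x9A74 = 0x0A28E
One's-complement sum = 0xA28E.
Checksum = ~0xA28E & 0xFFFF = 0x5D71.

5D71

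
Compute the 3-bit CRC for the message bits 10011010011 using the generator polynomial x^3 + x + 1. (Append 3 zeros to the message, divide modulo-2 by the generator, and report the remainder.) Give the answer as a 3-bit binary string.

110

Append 3 zeros: 10011010011000. Divide by 1011 (XOR where the leading bit is 1):
  pos 0: 1001 XOR 1011 = 0010
  pos 2: 1010 XOR 1011 = 0001
  pos 5: 1100 XOR 1011 = 0111
  pos 6: 1111 XOR 1011 = 0100
  pos 7: 1001 XOR 1011 = 0010
  pos 9: 1000 XOR 1011 = 0011
Remainder (last 3 bits) = 110. This is the CRC / FCS.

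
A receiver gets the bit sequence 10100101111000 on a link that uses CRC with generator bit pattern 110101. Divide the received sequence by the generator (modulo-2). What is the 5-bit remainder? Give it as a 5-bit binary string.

00111

Modulo-2 division of 10100101111000 by 110101:
  pos 0: 101001 XOR 110101 = 011100
  pos 1: 111000 XOR 110101 = 001101
  pos 3: 110111 XOR 110101 = 000010
  pos 7: 101100 XOR 110101 = 011001
  pos 8: 110010 XOR 110101 = 000111
Remainder = 00111 (nonzero — an error is detected).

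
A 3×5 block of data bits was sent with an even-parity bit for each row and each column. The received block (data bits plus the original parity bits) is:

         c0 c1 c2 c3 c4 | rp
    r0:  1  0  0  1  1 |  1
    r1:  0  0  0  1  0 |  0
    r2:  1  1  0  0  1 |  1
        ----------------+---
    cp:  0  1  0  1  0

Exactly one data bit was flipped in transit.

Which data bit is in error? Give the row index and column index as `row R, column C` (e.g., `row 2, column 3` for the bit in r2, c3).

Recompute each row's even parity and compare to rp:
  r0: data parity 1, sent rp 1 → ok
  r1: data parity 1, sent rp 0 → mismatch
  r2: data parity 1, sent rp 1 → ok
Recompute each column's even parity and compare to cp:
  c0: data parity 0, sent cp 0 → ok
  c1: data parity 1, sent cp 1 → ok
  c2: data parity 0, sent cp 0 → ok
  c3: data parity 0, sent cp 1 → mismatch
  c4: data parity 0, sent cp 0 → ok
Exactly one row (r1) and one column (c3) fail → the flipped bit is at their intersection.

row 1, column 3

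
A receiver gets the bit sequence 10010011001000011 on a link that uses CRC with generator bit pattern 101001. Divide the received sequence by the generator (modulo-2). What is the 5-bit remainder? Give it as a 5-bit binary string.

Modulo-2 division of 10010011001000011 by 101001:
  pos 0: 100100 XOR 101001 = 001101
  pos 2: 110111 XOR 101001 = 011110
  pos 3: 111100 XOR 101001 = 010101
  pos 4: 101010 XOR 101001 = 000011
  pos 8: 111000 XOR 101001 = 010001
  pos 9: 100010 XOR 101001 = 001011
  pos 11: 101111 XOR 101001 = 000110
Remainder = 00110 (nonzero — an error is detected).

00110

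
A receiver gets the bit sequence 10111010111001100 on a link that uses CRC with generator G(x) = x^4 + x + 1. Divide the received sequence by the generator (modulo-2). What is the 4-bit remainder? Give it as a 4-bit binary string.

0000

Modulo-2 division of 10111010111001100 by 10011:
  pos 0: 10111 XOR 10011 = 00100
  pos 2: 10001 XOR 10011 = 00010
  pos 5: 10011 XOR 10011 = 00000
  pos 10: 10011 XOR 10011 = 00000
Remainder = 0000 (zero — the frame passes the CRC check).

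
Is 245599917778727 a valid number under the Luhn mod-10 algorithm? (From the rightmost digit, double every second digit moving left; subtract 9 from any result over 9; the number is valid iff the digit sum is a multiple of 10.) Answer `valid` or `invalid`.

invalid

From the right, keep odd positions and double even positions (subtract 9 from any doubled value over 9):
  doubled (positions 2,4,...): 4 7 5 2 9 1 8 → sum 36
  kept (positions 1,3,...): 7 7 7 7 9 9 5 2 → sum 53
Total = 89.
89 mod 10 = 9, so the number is invalid.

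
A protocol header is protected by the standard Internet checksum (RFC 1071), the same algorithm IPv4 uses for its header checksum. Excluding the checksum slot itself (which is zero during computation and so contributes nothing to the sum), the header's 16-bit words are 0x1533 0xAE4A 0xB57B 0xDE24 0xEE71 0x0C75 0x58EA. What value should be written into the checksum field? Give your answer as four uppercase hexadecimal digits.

One's-complement addition (fold any carry out of bit 15 back into bit 0):
  0x1533 + 0xAE4A = 0x0C37D
  0xC37D + 0xB57B = 0x178F8 → wrap carry → 0x78F9
  0x78F9 + 0xDE24 = 0x1571D → wrap carry → 0x571E
  0x571E + 0xEE71 = 0x1458F → wrap carry → 0x4590
  0x4590 + 0x0C75 = 0x05205
  0x5205 + 0x58EA = 0x0AAEF
One's-complement sum = 0xAAEF.
Checksum = ~0xAAEF & 0xFFFF = 0x5510.

5510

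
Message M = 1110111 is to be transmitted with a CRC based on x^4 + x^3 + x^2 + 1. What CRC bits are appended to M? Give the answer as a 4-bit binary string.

Append 4 zeros: 11101110000. Divide by 11101 (XOR where the leading bit is 1):
  pos 0: 11101 XOR 11101 = 00000
  pos 5: 11000 XOR 11101 = 00101
Remainder (last 4 bits) = 1010. This is the CRC / FCS.

1010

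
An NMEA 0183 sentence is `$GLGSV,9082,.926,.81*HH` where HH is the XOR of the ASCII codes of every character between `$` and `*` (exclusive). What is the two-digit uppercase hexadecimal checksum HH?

52

XOR the ASCII codes of the payload characters:
  'G' = 0x47 → acc = 0x47
  'L' = 0x4C → acc = 0x0B
  'G' = 0x47 → acc = 0x4C
  'S' = 0x53 → acc = 0x1F
  'V' = 0x56 → acc = 0x49
  ',' = 0x2C → acc = 0x65
  '9' = 0x39 → acc = 0x5C
  '0' = 0x30 → acc = 0x6C
  '8' = 0x38 → acc = 0x54
  '2' = 0x32 → acc = 0x66
  ',' = 0x2C → acc = 0x4A
  '.' = 0x2E → acc = 0x64
  '9' = 0x39 → acc = 0x5D
  '2' = 0x32 → acc = 0x6F
  '6' = 0x36 → acc = 0x59
  ',' = 0x2C → acc = 0x75
  '.' = 0x2E → acc = 0x5B
  '8' = 0x38 → acc = 0x63
  '1' = 0x31 → acc = 0x52
Checksum = 0x52.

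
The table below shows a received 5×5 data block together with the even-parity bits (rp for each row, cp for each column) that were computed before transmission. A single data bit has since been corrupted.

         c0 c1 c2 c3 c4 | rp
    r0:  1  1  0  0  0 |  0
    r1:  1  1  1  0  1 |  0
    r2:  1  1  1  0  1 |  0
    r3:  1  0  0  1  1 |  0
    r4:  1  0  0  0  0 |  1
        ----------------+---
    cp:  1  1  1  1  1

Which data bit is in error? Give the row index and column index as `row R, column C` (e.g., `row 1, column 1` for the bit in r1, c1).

Recompute each row's even parity and compare to rp:
  r0: data parity 0, sent rp 0 → ok
  r1: data parity 0, sent rp 0 → ok
  r2: data parity 0, sent rp 0 → ok
  r3: data parity 1, sent rp 0 → mismatch
  r4: data parity 1, sent rp 1 → ok
Recompute each column's even parity and compare to cp:
  c0: data parity 1, sent cp 1 → ok
  c1: data parity 1, sent cp 1 → ok
  c2: data parity 0, sent cp 1 → mismatch
  c3: data parity 1, sent cp 1 → ok
  c4: data parity 1, sent cp 1 → ok
Exactly one row (r3) and one column (c2) fail → the flipped bit is at their intersection.

row 3, column 2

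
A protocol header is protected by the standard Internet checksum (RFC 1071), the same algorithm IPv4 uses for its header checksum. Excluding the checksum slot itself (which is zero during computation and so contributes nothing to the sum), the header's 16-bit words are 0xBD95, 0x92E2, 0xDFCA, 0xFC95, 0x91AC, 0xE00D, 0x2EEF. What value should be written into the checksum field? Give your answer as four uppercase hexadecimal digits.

327D

One's-complement addition (fold any carry out of bit 15 back into bit 0):
  0xBD95 + 0x92E2 = 0x15077 → wrap carry → 0x5078
  0x5078 + 0xDFCA = 0x13042 → wrap carry → 0x3043
  0x3043 + 0xFC95 = 0x12CD8 → wrap carry → 0x2CD9
  0x2CD9 + 0x91AC = 0x0BE85
  0xBE85 + 0xE00D = 0x19E92 → wrap carry → 0x9E93
  0x9E93 + 0x2EEF = 0x0CD82
One's-complement sum = 0xCD82.
Checksum = ~0xCD82 & 0xFFFF = 0x327D.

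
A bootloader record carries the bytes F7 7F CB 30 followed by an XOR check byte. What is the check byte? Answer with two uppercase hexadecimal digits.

73

XOR the bytes together:
  start with 0xF7
  0xF7 ⊕ 0x7F = 0x88
  0x88 ⊕ 0xCB = 0x43
  0x43 ⊕ 0x30 = 0x73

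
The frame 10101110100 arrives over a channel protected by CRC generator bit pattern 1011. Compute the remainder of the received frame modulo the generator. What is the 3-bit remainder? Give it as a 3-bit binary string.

001

Modulo-2 division of 10101110100 by 1011:
  pos 0: 1010 XOR 1011 = 0001
  pos 3: 1111 XOR 1011 = 0100
  pos 4: 1000 XOR 1011 = 0011
  pos 6: 1110 XOR 1011 = 0101
  pos 7: 1010 XOR 1011 = 0001
Remainder = 001 (nonzero — an error is detected).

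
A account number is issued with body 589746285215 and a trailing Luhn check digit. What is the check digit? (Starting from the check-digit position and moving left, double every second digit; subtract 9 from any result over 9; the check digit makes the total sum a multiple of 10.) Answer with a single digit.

Partial digits right→left: 5 1 2 5 8 2 6 4 7 9 8 5
Double every second digit counting from the check-digit position (so the 1st, 3rd, 5th, ... of the partial from the right).
  doubled (with −9 where >9): 1 4 7 3 5 7 → sum 27
  kept as-is: 1 5 2 4 9 5 → sum 26
Total = 27 + 26 = 53.
Check digit = (10 − (53 mod 10)) mod 10 = 7.

7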